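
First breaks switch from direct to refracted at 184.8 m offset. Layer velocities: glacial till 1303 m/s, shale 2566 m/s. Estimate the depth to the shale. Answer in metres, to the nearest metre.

53 m

x_cross = 2h·√((V₂+V₁)/(V₂−V₁)) → h = x_cross / (2·√((V₂+V₁)/(V₂−V₁))).
√((V₂+V₁)/(V₂−V₁)) = √((2566+1303)/(2566−1303)) = 1.7502.
h = 184.8 / (2·1.7502) = 52.79 m.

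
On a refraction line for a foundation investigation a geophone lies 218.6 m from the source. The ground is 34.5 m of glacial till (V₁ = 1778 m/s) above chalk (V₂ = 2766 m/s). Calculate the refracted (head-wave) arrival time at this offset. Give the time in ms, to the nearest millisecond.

109 ms

θ_c = arcsin(V₁/V₂) = arcsin(1778/2766) = 40.00°, cos θ_c = 0.7660.
Intercept time tᵢ = 2h cos θ_c / V₁ = 2·34.5·0.7660/1778 = 0.02973 s.
t = x/V₂ + tᵢ = 218.6/2766 + 0.02973 = 0.10876 s.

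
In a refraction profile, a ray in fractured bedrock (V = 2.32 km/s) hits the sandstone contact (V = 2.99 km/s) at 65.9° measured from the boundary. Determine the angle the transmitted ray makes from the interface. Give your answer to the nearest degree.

Angle from the normal: 90° − 65.9° = 24.1°.
sin θ₁/V₁ = sin θ₂/V₂ ⇒ sin θ₂ = 2.99·sin 24.1°/2.32 = 2.99·0.4083/2.32 = 0.5263.
θ₂ = arcsin 0.5263 = 31.75° from the normal.
From the interface: 90° − 31.75° = 58.25°.

58°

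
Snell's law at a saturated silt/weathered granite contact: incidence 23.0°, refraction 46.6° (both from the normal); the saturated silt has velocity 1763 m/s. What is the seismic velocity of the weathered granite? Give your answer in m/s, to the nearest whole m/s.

3278 m/s

sin 23.0° = 0.3907; sin 46.6° = 0.7266.
V₂ = V₁·(sin θ₂/sin θ₁) = 1763·(0.7266/0.3907) = 3278.34 m/s.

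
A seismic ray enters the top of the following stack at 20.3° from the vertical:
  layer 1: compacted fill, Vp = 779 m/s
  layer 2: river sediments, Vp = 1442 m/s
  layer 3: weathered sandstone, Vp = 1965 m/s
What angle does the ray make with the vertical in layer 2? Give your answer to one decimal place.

Ray parameter p = sin 20.3° / 779 = 4.4536e-04 s/m.
sin θ_2 = p·V_2 = 4.4536e-04 × 1442 = 0.6422.
θ_2 = arcsin 0.6422 = 39.96°.

40.0°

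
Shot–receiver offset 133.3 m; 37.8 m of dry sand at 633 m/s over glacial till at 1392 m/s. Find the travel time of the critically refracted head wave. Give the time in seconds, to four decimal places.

t = x/V₂ + 2h·√(V₂²−V₁²)/(V₁V₂).
√(V₂²−V₁²) = √(1392²−633²) = 1239.7 m/s; delay term = 2·37.8·1239.7/(633·1392) = 0.10637 s.
t = 133.3/1392 + 0.10637 = 0.20213 s.

0.2021 s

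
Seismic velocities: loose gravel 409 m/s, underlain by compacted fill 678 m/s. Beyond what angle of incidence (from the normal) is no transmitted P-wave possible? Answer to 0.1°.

37.1°

At critical incidence the refracted ray runs along the interface (θ₂ = 90°), so sin θ_c = V₁/V₂.
θ_c = arcsin(409/678) = arcsin 0.6032 = 37.10°.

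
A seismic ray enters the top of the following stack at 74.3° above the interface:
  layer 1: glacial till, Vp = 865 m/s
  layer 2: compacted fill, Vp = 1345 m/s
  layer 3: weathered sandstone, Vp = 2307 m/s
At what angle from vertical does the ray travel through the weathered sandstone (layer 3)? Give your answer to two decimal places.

From the normal: θ₁ = 90° − 74.3° = 15.7°.
Ray parameter p = sin 15.7° / 865 = 3.1283e-04 s/m.
sin θ_3 = p·V_3 = 3.1283e-04 × 2307 = 0.7217.
θ_3 = 46.20° from the vertical.

46.20°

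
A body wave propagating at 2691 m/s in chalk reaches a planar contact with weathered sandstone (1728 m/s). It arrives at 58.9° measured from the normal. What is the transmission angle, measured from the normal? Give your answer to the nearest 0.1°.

sin θ₁/V₁ = sin θ₂/V₂ ⇒ sin θ₂ = 1728·sin 58.9°/2691 = 1728·0.8563/2691 = 0.5498.
θ₂ = sin⁻¹(0.5498) = 33.36° (from vertical).

33.4°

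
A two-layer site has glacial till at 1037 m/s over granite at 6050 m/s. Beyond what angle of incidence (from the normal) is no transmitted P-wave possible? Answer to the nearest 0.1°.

Critical incidence: sin θ_c = V₁/V₂ = 1037/6050 = 0.1714.
θ_c = arcsin 0.1714 = 9.87°.

9.9°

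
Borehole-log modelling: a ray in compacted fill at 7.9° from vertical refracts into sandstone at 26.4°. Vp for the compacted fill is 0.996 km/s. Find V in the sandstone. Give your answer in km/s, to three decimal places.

3.222 km/s

Snell's law: sin 7.9°/V₁ = sin 26.4°/V₂.
V₂ = V₁·sin 26.4°/sin 7.9° = 0.996 × 3.2350 = 3.222 km/s.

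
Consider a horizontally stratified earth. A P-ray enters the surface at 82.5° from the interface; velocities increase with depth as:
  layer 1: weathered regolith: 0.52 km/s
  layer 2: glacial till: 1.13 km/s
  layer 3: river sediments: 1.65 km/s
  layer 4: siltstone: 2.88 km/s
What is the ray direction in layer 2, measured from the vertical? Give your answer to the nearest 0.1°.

16.5°

From the normal: θ₁ = 90° − 82.5° = 7.5°.
Snell's law across each interface conserves sin θ / V, so sin θ_2 = V_2·sin θ₁/V₁.
sin θ_2 = 1.13 × sin 7.5° / 0.52 = 0.2836.
θ_2 = 16.48° from the vertical.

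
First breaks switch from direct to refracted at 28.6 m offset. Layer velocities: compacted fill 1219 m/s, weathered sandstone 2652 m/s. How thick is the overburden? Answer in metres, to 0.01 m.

x_cross = 2h·√((V₂+V₁)/(V₂−V₁)) → h = x_cross / (2·√((V₂+V₁)/(V₂−V₁))).
√((V₂+V₁)/(V₂−V₁)) = √((2652+1219)/(2652−1219)) = 1.6436.
h = 28.6 / (2·1.6436) = 8.70 m.

8.70 m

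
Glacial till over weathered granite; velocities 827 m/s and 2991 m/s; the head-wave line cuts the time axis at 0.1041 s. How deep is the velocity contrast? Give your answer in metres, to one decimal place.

h = tᵢ·V₁·V₂ / (2·√(V₂²−V₁²)).
√(V₂²−V₁²) = √(2991² − 827²) = 2874.4 m/s.
h = 0.1041 s × 827 × 2991 / (2 × 2874.4) = 44.79 m.

44.8 m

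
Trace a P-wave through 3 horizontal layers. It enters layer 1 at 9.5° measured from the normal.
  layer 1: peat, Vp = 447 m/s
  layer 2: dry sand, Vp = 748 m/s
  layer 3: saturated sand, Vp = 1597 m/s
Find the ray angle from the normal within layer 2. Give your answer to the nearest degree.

Snell's law across each interface conserves sin θ / V, so sin θ_2 = V_2·sin θ₁/V₁.
sin θ_2 = 748 × sin 9.5° / 447 = 0.2762.
θ_2 = 16.03° from the vertical.

16°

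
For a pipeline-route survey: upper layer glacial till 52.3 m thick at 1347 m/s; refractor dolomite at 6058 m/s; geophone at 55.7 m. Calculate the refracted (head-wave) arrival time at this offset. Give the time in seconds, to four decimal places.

0.0849 s

t = x/V₂ + 2h·√(V₂²−V₁²)/(V₁V₂).
√(V₂²−V₁²) = √(6058²−1347²) = 5906.3 m/s; delay term = 2·52.3·5906.3/(1347·6058) = 0.07571 s.
t = 55.7/6058 + 0.07571 = 0.08490 s.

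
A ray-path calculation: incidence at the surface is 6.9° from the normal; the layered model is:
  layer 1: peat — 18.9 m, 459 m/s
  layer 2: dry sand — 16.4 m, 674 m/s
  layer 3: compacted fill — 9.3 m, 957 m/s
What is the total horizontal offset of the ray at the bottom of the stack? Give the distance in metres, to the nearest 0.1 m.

Ray parameter p = sin 6.9° / 459 m/s = 2.6174e-04 s/m.
Layer 1: θ = 6.90°; offset = 18.9·tan 6.90° = 2.287 m.
Layer 2: sin θ = p·674 = 0.1764 → θ = 10.16°; offset = 16.4·tan 10.16° = 2.939 m.
Layer 3: sin θ = p·957 = 0.2505 → θ = 14.51°; offset = 9.3·tan 14.51° = 2.406 m.
Total horizontal offset = 7.633 m.

7.6 m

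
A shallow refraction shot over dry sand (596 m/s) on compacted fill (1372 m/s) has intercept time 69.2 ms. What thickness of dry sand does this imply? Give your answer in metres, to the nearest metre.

θ_c = arcsin(596/1372) = 25.75°; cos θ_c = 0.9007.
tᵢ = 2h cos θ_c/V₁ ⇒ h = tᵢ·V₁/(2 cos θ_c) = 0.0692·596/(2·0.9007) = 22.89 m.

23 m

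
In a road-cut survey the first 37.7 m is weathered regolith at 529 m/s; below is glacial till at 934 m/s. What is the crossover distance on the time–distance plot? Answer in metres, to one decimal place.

θ_c = arcsin(529/934) = 34.50°, so cos θ_c = 0.8241 and tᵢ = 2h cos θ_c/V₁ = 0.1175 s.
At crossover x/V₁ = x/V₂ + tᵢ ⇒ x = tᵢ/(1/V₁ − 1/V₂) = 0.11747/(1.8904e-03 − 1.0707e-03) = 143.31 m.

143.3 m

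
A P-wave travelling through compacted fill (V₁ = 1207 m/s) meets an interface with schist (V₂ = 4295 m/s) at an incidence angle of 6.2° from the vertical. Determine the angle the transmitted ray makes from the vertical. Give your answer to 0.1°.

22.6°

sin θ₁/V₁ = sin θ₂/V₂ ⇒ sin θ₂ = 4295·sin 6.2°/1207 = 4295·0.1080/1207 = 0.3843.
θ₂ = arcsin 0.3843 = 22.60° from the normal.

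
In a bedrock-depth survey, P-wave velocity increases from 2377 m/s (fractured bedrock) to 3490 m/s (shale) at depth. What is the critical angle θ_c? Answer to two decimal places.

At critical incidence the refracted ray runs along the interface (θ₂ = 90°), so sin θ_c = V₁/V₂.
θ_c = arcsin(2377/3490) = arcsin 0.6811 = 42.93°.

42.93°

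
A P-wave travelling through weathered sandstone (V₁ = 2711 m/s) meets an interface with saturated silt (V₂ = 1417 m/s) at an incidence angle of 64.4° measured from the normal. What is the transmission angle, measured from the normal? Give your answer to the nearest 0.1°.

28.1°

Snell's law: sin θ₂ = (V₂/V₁)·sin θ₁ = (1417/2711)·sin 64.4° = 0.4714.
θ₂ = sin⁻¹(0.4714) = 28.12° (from vertical).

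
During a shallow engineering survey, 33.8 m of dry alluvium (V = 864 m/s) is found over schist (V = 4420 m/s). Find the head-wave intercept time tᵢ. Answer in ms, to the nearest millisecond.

77 ms

θ_c = arcsin(V₁/V₂) = arcsin(864/4420) = 11.27°; cos θ_c = 0.9807.
tᵢ = 2h·cos θ_c / V₁ = 2·33.8·0.9807 / 864 = 0.07673 s.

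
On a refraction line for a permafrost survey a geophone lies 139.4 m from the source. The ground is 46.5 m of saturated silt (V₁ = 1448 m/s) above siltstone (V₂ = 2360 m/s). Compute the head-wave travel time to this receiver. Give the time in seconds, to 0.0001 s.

θ_c = arcsin(V₁/V₂) = arcsin(1448/2360) = 37.85°, cos θ_c = 0.7896.
Intercept time tᵢ = 2h cos θ_c / V₁ = 2·46.5·0.7896/1448 = 0.05072 s.
t = x/V₂ + tᵢ = 139.4/2360 + 0.05072 = 0.10978 s.

0.1098 s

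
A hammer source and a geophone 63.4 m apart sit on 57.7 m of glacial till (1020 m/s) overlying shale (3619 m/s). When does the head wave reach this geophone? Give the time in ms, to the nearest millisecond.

θ_c = arcsin(V₁/V₂) = arcsin(1020/3619) = 16.37°, cos θ_c = 0.9595.
Intercept time tᵢ = 2h cos θ_c / V₁ = 2·57.7·0.9595/1020 = 0.10855 s.
t = x/V₂ + tᵢ = 63.4/3619 + 0.10855 = 0.12607 s.

126 ms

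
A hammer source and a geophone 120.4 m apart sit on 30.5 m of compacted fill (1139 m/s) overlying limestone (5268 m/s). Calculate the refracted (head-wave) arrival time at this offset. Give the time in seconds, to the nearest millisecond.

θ_c = arcsin(V₁/V₂) = arcsin(1139/5268) = 12.49°, cos θ_c = 0.9763.
Intercept time tᵢ = 2h cos θ_c / V₁ = 2·30.5·0.9763/1139 = 0.05229 s.
t = x/V₂ + tᵢ = 120.4/5268 + 0.05229 = 0.07514 s.

0.075 s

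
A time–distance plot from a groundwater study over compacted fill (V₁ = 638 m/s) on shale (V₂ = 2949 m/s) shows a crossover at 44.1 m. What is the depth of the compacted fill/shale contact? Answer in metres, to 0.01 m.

x_cross = 2h·√((V₂+V₁)/(V₂−V₁)) → h = x_cross / (2·√((V₂+V₁)/(V₂−V₁))).
√((V₂+V₁)/(V₂−V₁)) = √((2949+638)/(2949−638)) = 1.2458.
h = 44.1 / (2·1.2458) = 17.70 m.

17.70 m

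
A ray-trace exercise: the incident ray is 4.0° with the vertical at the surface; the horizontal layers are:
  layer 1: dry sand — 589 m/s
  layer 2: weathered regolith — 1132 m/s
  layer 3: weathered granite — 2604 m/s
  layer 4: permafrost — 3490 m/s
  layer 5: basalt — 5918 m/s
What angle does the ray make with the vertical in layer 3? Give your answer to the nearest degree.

18°

Ray parameter p = sin 4.0° / 589 = 1.1843e-04 s/m.
sin θ_3 = p·V_3 = 1.1843e-04 × 2604 = 0.3084.
θ_3 = 17.96° from the vertical.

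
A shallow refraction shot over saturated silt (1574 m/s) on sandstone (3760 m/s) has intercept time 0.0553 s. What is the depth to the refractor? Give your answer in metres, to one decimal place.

47.9 m

h = tᵢ·V₁·V₂ / (2·√(V₂²−V₁²)).
√(V₂²−V₁²) = √(3760² − 1574²) = 3414.7 m/s.
h = 0.0553 s × 1574 × 3760 / (2 × 3414.7) = 47.92 m.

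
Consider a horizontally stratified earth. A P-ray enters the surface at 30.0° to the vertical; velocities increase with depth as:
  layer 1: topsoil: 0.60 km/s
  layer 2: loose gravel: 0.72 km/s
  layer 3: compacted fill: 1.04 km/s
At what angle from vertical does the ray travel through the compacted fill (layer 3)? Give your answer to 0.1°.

Snell's law across each interface conserves sin θ / V, so sin θ_3 = V_3·sin θ₁/V₁.
sin θ_3 = 1.04 × sin 30.0° / 0.60 = 0.8667.
θ_3 = arcsin 0.8667 = 60.07°.

60.1°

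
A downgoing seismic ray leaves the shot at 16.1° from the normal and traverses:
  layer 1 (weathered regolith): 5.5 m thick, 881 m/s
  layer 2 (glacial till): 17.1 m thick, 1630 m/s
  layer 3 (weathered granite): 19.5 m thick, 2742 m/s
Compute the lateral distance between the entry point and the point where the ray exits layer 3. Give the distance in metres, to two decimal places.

45.14 m

p = sin θ₁/V₁ = sin 16.1°/881 = 3.1477e-04 s/m is conserved through the stack.
Layer 1: θ = 16.10°; offset = 5.5·tan 16.10° = 1.5875 m.
Layer 2: sin θ = p·1630 = 0.5131 → θ = 30.87°; offset = 17.1·tan 30.87° = 10.2216 m.
Layer 3: sin θ = p·2742 = 0.8631 → θ = 59.67°; offset = 19.5·tan 59.67° = 33.3264 m.
Summing the layer offsets gives 45.1356 m.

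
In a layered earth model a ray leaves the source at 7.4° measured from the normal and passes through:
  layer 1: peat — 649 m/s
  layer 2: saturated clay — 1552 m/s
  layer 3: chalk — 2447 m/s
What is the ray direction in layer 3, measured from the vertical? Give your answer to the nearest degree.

29°

Ray parameter p = sin 7.4° / 649 = 1.9845e-04 s/m.
sin θ_3 = p·V_3 = 1.9845e-04 × 2447 = 0.4856.
θ_3 = arcsin 0.4856 = 29.05°.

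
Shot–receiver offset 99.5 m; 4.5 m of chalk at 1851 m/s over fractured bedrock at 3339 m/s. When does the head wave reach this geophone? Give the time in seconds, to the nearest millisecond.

0.034 s

θ_c = arcsin(V₁/V₂) = arcsin(1851/3339) = 33.67°, cos θ_c = 0.8323.
Intercept time tᵢ = 2h cos θ_c / V₁ = 2·4.5·0.8323/1851 = 0.00405 s.
t = x/V₂ + tᵢ = 99.5/3339 + 0.00405 = 0.03385 s.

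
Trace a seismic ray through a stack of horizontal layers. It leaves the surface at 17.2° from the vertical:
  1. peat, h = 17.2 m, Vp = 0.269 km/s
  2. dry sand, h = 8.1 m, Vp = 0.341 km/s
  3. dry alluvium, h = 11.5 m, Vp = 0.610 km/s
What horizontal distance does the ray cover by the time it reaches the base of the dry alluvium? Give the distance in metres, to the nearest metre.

19 m

Apply Snell's law at each interface; in layer i the horizontal offset is hᵢ·tan θᵢ.
Layer 1: θ = 17.20°; offset = 17.2·tan 17.20° = 5.324 m.
Layer 2: sin θ = 0.341·sin 17.2°/0.269 = 0.3749, θ = 22.02°; offset = 8.1·tan 22.02° = 3.275 m.
Layer 3: sin θ = 0.610·sin 17.2°/0.269 = 0.6706, θ = 42.11°; offset = 11.5·tan 42.11° = 10.395 m.
Summing the layer offsets gives 18.994 m.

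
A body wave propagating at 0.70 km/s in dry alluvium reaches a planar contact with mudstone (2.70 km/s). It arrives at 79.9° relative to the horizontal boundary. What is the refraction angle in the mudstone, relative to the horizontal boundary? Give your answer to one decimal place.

47.4°

Angle from the normal: 90° − 79.9° = 10.1°.
sin θ₁/V₁ = sin θ₂/V₂ ⇒ sin θ₂ = 2.70·sin 10.1°/0.70 = 2.70·0.1754/0.70 = 0.6764.
θ₂ = arcsin 0.6764 = 42.56° from the normal.
From the interface: 90° − 42.56° = 47.44°.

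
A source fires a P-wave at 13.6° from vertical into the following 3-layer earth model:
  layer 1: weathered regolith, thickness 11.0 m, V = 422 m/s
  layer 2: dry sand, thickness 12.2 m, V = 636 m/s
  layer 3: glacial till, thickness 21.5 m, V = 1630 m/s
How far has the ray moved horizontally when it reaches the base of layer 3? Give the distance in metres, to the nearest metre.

54 m

Ray parameter p = sin 13.6° / 422 m/s = 5.5721e-04 s/m.
Layer 1: θ = 13.60°; offset = 11.0·tan 13.60° = 2.661 m.
Layer 2: sin θ = p·636 = 0.3544 → θ = 20.76°; offset = 12.2·tan 20.76° = 4.624 m.
Layer 3: sin θ = p·1630 = 0.9083 → θ = 65.26°; offset = 21.5·tan 65.26° = 46.669 m.
Summing the layer offsets gives 53.953 m.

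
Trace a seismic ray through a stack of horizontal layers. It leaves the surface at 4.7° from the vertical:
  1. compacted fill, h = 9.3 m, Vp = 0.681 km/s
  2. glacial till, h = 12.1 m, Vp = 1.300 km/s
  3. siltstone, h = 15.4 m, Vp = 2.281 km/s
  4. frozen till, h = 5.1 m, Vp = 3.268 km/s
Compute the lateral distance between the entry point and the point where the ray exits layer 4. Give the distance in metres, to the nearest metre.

Apply Snell's law at each interface; in layer i the horizontal offset is hᵢ·tan θᵢ.
Layer 1: θ = 4.70°; offset = 9.3·tan 4.70° = 0.765 m.
Layer 2: sin θ = 1.300·sin 4.7°/0.681 = 0.1564, θ = 9.00°; offset = 12.1·tan 9.00° = 1.916 m.
Layer 3: sin θ = 2.281·sin 4.7°/0.681 = 0.2745, θ = 15.93°; offset = 15.4·tan 15.93° = 4.395 m.
Layer 4: sin θ = 3.268·sin 4.7°/0.681 = 0.3932, θ = 23.15°; offset = 5.1·tan 23.15° = 2.181 m.
Summing the layer offsets gives 9.257 m.

9 m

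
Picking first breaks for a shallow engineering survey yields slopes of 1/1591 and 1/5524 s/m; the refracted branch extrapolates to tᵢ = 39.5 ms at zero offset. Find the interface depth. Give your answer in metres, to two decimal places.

32.81 m

θ_c = arcsin(1591/5524) = 16.74°; cos θ_c = 0.9576.
tᵢ = 2h cos θ_c/V₁ ⇒ h = tᵢ·V₁/(2 cos θ_c) = 0.0395·1591/(2·0.9576) = 32.81 m.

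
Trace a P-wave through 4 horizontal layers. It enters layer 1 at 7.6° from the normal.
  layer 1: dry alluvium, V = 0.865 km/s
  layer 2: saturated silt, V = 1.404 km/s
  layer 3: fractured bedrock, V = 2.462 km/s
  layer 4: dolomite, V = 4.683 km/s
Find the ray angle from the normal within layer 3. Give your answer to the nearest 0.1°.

22.1°

Ray parameter p = sin 7.6° / 0.865 = 1.5290e-01 s/km.
sin θ_3 = p·V_3 = 1.5290e-01 × 2.462 = 0.3764.
θ_3 = 22.11° from the vertical.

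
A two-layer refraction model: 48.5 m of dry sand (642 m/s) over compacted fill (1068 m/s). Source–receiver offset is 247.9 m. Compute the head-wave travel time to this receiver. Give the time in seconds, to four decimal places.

θ_c = arcsin(V₁/V₂) = arcsin(642/1068) = 36.95°, cos θ_c = 0.7992.
Intercept time tᵢ = 2h cos θ_c / V₁ = 2·48.5·0.7992/642 = 0.12074 s.
t = x/V₂ + tᵢ = 247.9/1068 + 0.12074 = 0.35286 s.

0.3529 s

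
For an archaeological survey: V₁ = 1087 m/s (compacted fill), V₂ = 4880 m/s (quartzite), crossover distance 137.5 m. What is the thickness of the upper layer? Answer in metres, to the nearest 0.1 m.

54.8 m

x_cross = 2h·√((V₂+V₁)/(V₂−V₁)) → h = x_cross / (2·√((V₂+V₁)/(V₂−V₁))).
√((V₂+V₁)/(V₂−V₁)) = √((4880+1087)/(4880−1087)) = 1.2543.
h = 137.5 / (2·1.2543) = 54.81 m.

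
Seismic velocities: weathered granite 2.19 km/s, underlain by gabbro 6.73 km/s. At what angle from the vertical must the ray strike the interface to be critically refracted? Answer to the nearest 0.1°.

19.0°

At critical incidence the refracted ray runs along the interface (θ₂ = 90°), so sin θ_c = V₁/V₂.
θ_c = arcsin(2.19/6.73) = arcsin 0.3254 = 18.99°.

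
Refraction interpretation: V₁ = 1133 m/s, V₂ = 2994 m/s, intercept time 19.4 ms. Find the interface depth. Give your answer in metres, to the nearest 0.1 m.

11.9 m

h = tᵢ·V₁·V₂ / (2·√(V₂²−V₁²)).
√(V₂²−V₁²) = √(2994² − 1133²) = 2771.3 m/s.
h = 0.0194 s × 1133 × 2994 / (2 × 2771.3) = 11.87 m.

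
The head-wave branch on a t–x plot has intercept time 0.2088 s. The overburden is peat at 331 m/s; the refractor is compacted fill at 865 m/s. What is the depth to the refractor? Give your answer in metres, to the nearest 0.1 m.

θ_c = arcsin(331/865) = 22.50°; cos θ_c = 0.9239.
tᵢ = 2h cos θ_c/V₁ ⇒ h = tᵢ·V₁/(2 cos θ_c) = 0.2088·331/(2·0.9239) = 37.40 m.

37.4 m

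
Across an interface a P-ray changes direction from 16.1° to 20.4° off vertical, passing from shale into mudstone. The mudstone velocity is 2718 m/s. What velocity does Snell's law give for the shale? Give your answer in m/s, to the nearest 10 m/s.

Snell's law: sin 16.1°/V₁ = sin 20.4°/V₂.
V₁ = V₂·sin 16.1°/sin 20.4° = 2718 × 0.7956 = 2162.37 m/s.

2160 m/s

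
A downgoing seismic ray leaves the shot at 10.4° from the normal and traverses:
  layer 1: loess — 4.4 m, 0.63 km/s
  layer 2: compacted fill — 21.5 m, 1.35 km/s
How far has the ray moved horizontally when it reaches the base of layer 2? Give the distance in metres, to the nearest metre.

Apply Snell's law at each interface; in layer i the horizontal offset is hᵢ·tan θᵢ.
Layer 1: θ = 10.40°; offset = 4.4·tan 10.40° = 0.808 m.
Layer 2: sin θ = 1.35·sin 10.4°/0.63 = 0.3868, θ = 22.76°; offset = 21.5·tan 22.76° = 9.019 m.
Total horizontal offset = 9.826 m.

10 m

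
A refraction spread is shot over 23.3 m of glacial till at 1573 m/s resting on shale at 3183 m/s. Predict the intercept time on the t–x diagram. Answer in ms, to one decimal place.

25.8 ms

tᵢ = 2h·√(V₂²−V₁²)/(V₁V₂).
√(V₂²−V₁²) = √(3183²−1573²) = 2767.2 m/s.
tᵢ = 2·23.3·2767.2/(1573·3183) = 0.02575 s.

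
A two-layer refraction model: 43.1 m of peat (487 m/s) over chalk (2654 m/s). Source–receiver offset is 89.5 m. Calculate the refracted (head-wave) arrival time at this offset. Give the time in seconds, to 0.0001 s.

θ_c = arcsin(V₁/V₂) = arcsin(487/2654) = 10.57°, cos θ_c = 0.9830.
Intercept time tᵢ = 2h cos θ_c / V₁ = 2·43.1·0.9830/487 = 0.17400 s.
t = x/V₂ + tᵢ = 89.5/2654 + 0.17400 = 0.20772 s.

0.2077 s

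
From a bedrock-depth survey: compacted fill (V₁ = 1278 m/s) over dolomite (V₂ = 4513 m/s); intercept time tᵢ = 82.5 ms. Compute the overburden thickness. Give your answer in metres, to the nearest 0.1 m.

55.0 m

θ_c = arcsin(1278/4513) = 16.45°; cos θ_c = 0.9591.
tᵢ = 2h cos θ_c/V₁ ⇒ h = tᵢ·V₁/(2 cos θ_c) = 0.0825·1278/(2·0.9591) = 54.97 m.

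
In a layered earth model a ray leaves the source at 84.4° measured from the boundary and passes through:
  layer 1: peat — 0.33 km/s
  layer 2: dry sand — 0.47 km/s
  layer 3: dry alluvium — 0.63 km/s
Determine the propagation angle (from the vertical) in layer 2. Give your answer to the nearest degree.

From the normal: θ₁ = 90° − 84.4° = 5.6°.
Ray parameter p = sin 5.6° / 0.33 = 2.9571e-01 s/km.
sin θ_2 = p·V_2 = 2.9571e-01 × 0.47 = 0.1390.
θ_2 = 7.99° from the vertical.

8°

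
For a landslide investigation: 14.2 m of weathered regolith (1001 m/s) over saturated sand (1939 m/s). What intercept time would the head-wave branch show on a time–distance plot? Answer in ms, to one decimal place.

24.3 ms

tᵢ = 2h·√(V₂²−V₁²)/(V₁V₂).
√(V₂²−V₁²) = √(1939²−1001²) = 1660.6 m/s.
tᵢ = 2·14.2·1660.6/(1001·1939) = 0.02430 s.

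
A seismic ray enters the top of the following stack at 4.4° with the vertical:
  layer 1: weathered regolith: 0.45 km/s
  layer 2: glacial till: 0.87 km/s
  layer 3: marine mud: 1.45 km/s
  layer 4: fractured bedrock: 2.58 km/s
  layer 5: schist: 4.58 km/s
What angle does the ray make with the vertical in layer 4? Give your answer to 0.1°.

Snell's law across each interface conserves sin θ / V, so sin θ_4 = V_4·sin θ₁/V₁.
sin θ_4 = 2.58 × sin 4.4° / 0.45 = 0.4399.
θ_4 = 26.09° from the vertical.

26.1°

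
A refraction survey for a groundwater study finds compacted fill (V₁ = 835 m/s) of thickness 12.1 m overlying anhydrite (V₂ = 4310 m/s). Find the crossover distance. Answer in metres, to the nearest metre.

θ_c = arcsin(835/4310) = 11.17°, so cos θ_c = 0.9811 and tᵢ = 2h cos θ_c/V₁ = 0.0284 s.
At crossover x/V₁ = x/V₂ + tᵢ ⇒ x = tᵢ/(1/V₁ − 1/V₂) = 0.02843/(1.1976e-03 − 2.3202e-04) = 29.45 m.

29 m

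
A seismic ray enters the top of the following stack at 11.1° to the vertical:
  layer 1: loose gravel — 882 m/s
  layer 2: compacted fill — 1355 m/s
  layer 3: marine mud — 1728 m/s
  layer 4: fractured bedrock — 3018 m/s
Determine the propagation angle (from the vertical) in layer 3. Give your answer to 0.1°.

22.2°

Snell's law across each interface conserves sin θ / V, so sin θ_3 = V_3·sin θ₁/V₁.
sin θ_3 = 1728 × sin 11.1° / 882 = 0.3772.
θ_3 = 22.16° from the vertical.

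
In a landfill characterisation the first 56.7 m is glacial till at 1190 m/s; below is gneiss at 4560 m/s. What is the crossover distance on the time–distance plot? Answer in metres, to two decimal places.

148.13 m

θ_c = arcsin(1190/4560) = 15.13°, so cos θ_c = 0.9653 and tᵢ = 2h cos θ_c/V₁ = 0.0920 s.
At crossover x/V₁ = x/V₂ + tᵢ ⇒ x = tᵢ/(1/V₁ − 1/V₂) = 0.09199/(8.4034e-04 − 2.1930e-04) = 148.13 m.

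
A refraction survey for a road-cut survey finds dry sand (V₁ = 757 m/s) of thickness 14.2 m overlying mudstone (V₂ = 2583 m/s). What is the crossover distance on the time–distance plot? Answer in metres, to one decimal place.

38.4 m

x_cross = 2h·√((V₂+V₁)/(V₂−V₁)).
(V₂+V₁)/(V₂−V₁) = (2583+757)/(2583−757) = 1.8291; √ = 1.3525.
x_cross = 2·14.2·1.3525 = 38.41 m.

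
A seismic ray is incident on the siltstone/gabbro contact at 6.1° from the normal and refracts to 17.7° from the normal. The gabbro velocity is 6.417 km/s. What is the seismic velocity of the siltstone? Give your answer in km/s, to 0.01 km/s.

2.24 km/s

Snell's law: sin 6.1°/V₁ = sin 17.7°/V₂.
V₁ = V₂·sin 6.1°/sin 17.7° = 6.417 × 0.3495 = 2.24 km/s.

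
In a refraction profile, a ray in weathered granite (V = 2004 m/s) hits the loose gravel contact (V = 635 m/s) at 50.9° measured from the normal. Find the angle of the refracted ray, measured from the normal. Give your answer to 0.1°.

sin θ₁/V₁ = sin θ₂/V₂ ⇒ sin θ₂ = 635·sin 50.9°/2004 = 635·0.7760/2004 = 0.2459.
θ₂ = arcsin 0.2459 = 14.24° from the normal.

14.2°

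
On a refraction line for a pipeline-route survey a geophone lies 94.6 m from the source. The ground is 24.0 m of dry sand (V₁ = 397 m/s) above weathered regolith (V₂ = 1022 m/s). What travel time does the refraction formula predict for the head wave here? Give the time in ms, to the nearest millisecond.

θ_c = arcsin(V₁/V₂) = arcsin(397/1022) = 22.86°, cos θ_c = 0.9215.
Intercept time tᵢ = 2h cos θ_c / V₁ = 2·24.0·0.9215/397 = 0.11141 s.
t = x/V₂ + tᵢ = 94.6/1022 + 0.11141 = 0.20398 s.

204 ms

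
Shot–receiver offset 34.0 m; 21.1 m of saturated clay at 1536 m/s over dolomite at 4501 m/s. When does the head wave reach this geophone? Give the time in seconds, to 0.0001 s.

θ_c = arcsin(V₁/V₂) = arcsin(1536/4501) = 19.95°, cos θ_c = 0.9400.
Intercept time tᵢ = 2h cos θ_c / V₁ = 2·21.1·0.9400/1536 = 0.02582 s.
t = x/V₂ + tᵢ = 34.0/4501 + 0.02582 = 0.03338 s.

0.0334 s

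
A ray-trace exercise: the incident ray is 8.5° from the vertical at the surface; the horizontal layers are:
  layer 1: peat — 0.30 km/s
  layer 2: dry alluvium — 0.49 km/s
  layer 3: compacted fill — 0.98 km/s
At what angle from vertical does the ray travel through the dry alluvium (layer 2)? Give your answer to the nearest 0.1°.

Snell's law across each interface conserves sin θ / V, so sin θ_2 = V_2·sin θ₁/V₁.
sin θ_2 = 0.49 × sin 8.5° / 0.30 = 0.2414.
θ_2 = arcsin 0.2414 = 13.97°.

14.0°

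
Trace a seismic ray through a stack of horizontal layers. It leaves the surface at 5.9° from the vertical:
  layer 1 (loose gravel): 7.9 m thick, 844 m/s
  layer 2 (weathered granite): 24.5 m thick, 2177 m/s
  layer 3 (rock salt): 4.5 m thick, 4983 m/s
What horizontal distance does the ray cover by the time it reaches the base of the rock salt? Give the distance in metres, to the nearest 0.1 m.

11.0 m

Apply Snell's law at each interface; in layer i the horizontal offset is hᵢ·tan θᵢ.
Layer 1: θ = 5.90°; offset = 7.9·tan 5.90° = 0.816 m.
Layer 2: sin θ = 2177·sin 5.9°/844 = 0.2651, θ = 15.38°; offset = 24.5·tan 15.38° = 6.737 m.
Layer 3: sin θ = 4983·sin 5.9°/844 = 0.6069, θ = 37.36°; offset = 4.5·tan 37.36° = 3.436 m.
Summing the layer offsets gives 10.990 m.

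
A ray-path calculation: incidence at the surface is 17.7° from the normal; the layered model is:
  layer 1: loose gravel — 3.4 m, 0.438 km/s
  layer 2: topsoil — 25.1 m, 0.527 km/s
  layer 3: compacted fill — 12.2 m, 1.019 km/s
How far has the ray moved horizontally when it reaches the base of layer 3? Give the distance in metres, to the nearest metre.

Apply Snell's law at each interface; in layer i the horizontal offset is hᵢ·tan θᵢ.
Layer 1: θ = 17.70°; offset = 3.4·tan 17.70° = 1.085 m.
Layer 2: sin θ = 0.527·sin 17.7°/0.438 = 0.3658, θ = 21.46°; offset = 25.1·tan 21.46° = 9.866 m.
Layer 3: sin θ = 1.019·sin 17.7°/0.438 = 0.7073, θ = 45.02°; offset = 12.2·tan 45.02° = 12.208 m.
Total horizontal offset = 23.158 m.

23 m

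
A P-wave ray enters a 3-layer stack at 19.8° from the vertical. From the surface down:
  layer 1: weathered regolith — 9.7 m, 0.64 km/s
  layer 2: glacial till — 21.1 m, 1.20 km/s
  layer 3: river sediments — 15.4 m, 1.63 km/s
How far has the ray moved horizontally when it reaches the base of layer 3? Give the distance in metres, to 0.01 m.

p = sin θ₁/V₁ = sin 19.8°/0.64 = 5.2928e-01 s/km is conserved through the stack.
Layer 1: θ = 19.80°; offset = 9.7·tan 19.80° = 3.4922 m.
Layer 2: sin θ = p·1.20 = 0.6351 → θ = 39.43°; offset = 21.1·tan 39.43° = 17.3502 m.
Layer 3: sin θ = p·1.63 = 0.8627 → θ = 59.62°; offset = 15.4·tan 59.62° = 26.2736 m.
Σ offsets = 47.1160 m.

47.12 m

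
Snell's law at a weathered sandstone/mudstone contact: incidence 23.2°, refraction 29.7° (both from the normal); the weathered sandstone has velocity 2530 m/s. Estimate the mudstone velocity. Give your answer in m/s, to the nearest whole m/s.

3182 m/s

Snell's law: sin 23.2°/V₁ = sin 29.7°/V₂.
V₂ = V₁·sin 29.7°/sin 23.2° = 2530 × 1.2577 = 3181.97 m/s.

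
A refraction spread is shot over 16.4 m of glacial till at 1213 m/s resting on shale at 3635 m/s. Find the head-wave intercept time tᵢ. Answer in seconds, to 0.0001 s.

0.0255 s

θ_c = arcsin(V₁/V₂) = arcsin(1213/3635) = 19.49°; cos θ_c = 0.9427.
tᵢ = 2h·cos θ_c / V₁ = 2·16.4·0.9427 / 1213 = 0.02549 s.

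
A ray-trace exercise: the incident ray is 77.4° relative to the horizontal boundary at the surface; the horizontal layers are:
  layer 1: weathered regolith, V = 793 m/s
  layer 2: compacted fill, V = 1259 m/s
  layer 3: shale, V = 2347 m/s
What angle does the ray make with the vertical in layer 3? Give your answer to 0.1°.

40.2°

From the normal: θ₁ = 90° − 77.4° = 12.6°.
Ray parameter p = sin 12.6° / 793 = 2.7509e-04 s/m.
sin θ_3 = p·V_3 = 2.7509e-04 × 2347 = 0.6456.
θ_3 = arcsin 0.6456 = 40.21°.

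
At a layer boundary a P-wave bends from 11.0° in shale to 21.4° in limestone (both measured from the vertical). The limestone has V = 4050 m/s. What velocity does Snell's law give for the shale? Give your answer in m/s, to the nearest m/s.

sin 11.0° = 0.1908; sin 21.4° = 0.3649.
V₁ = V₂·(sin θ₁/sin θ₂) = 4050·(0.1908/0.3649) = 2117.91 m/s.

2118 m/s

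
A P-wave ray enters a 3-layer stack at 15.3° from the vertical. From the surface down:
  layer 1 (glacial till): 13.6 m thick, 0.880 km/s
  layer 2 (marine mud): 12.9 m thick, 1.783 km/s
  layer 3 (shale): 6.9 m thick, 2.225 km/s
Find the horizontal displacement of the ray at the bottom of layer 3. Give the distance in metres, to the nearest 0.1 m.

18.1 m

Ray parameter p = sin 15.3° / 0.880 km/s = 2.9986e-01 s/km.
Layer 1: θ = 15.30°; offset = 13.6·tan 15.30° = 3.721 m.
Layer 2: sin θ = p·1.783 = 0.5346 → θ = 32.32°; offset = 12.9·tan 32.32° = 8.161 m.
Layer 3: sin θ = p·2.225 = 0.6672 → θ = 41.85°; offset = 6.9·tan 41.85° = 6.180 m.
Total horizontal offset = 18.062 m.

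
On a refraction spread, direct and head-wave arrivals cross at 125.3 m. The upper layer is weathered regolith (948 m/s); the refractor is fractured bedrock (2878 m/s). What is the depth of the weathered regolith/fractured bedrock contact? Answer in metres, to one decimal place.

x_cross = 2h·√((V₂+V₁)/(V₂−V₁)) → h = x_cross / (2·√((V₂+V₁)/(V₂−V₁))).
√((V₂+V₁)/(V₂−V₁)) = √((2878+948)/(2878−948)) = 1.4080.
h = 125.3 / (2·1.4080) = 44.50 m.

44.5 m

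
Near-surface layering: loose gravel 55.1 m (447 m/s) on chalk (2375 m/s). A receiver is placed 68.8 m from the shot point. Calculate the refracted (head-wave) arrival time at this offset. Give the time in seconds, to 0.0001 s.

θ_c = arcsin(V₁/V₂) = arcsin(447/2375) = 10.85°, cos θ_c = 0.9821.
Intercept time tᵢ = 2h cos θ_c / V₁ = 2·55.1·0.9821/447 = 0.24213 s.
t = x/V₂ + tᵢ = 68.8/2375 + 0.24213 = 0.27110 s.

0.2711 s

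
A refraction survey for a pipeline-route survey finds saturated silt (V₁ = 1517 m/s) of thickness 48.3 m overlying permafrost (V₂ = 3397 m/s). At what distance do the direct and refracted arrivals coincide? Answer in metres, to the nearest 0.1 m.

x_cross = 2h·√((V₂+V₁)/(V₂−V₁)).
(V₂+V₁)/(V₂−V₁) = (3397+1517)/(3397−1517) = 2.6138; √ = 1.6167.
x_cross = 2·48.3·1.6167 = 156.18 m.

156.2 m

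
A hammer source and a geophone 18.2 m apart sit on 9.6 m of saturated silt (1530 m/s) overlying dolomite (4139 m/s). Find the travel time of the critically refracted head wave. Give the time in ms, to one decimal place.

θ_c = arcsin(V₁/V₂) = arcsin(1530/4139) = 21.69°, cos θ_c = 0.9292.
Intercept time tᵢ = 2h cos θ_c / V₁ = 2·9.6·0.9292/1530 = 0.01166 s.
t = x/V₂ + tᵢ = 18.2/4139 + 0.01166 = 0.01606 s.

16.1 ms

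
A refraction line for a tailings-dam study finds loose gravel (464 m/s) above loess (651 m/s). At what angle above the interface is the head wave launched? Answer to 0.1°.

At critical incidence the refracted ray runs along the interface (θ₂ = 90°), so sin θ_c = V₁/V₂.
θ_c = arcsin(464/651) = arcsin 0.7127 = 45.46°.
Measured from the interface: 90° − 45.46° = 44.54°.

44.5°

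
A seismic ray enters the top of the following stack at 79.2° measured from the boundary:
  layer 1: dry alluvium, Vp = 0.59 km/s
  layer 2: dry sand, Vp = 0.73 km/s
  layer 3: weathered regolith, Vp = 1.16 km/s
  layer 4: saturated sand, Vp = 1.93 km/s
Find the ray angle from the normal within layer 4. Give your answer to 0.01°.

From the normal: θ₁ = 90° − 79.2° = 10.8°.
Ray parameter p = sin 10.8° / 0.59 = 3.1760e-01 s/km.
sin θ_4 = p·V_4 = 3.1760e-01 × 1.93 = 0.6130.
θ_4 = arcsin 0.6130 = 37.80°.

37.80°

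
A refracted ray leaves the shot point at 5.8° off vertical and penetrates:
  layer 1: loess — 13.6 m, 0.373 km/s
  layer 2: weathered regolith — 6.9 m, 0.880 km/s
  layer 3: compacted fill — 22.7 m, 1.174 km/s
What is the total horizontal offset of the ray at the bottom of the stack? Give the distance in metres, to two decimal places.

p = sin θ₁/V₁ = sin 5.8°/0.373 = 2.7093e-01 s/km is conserved through the stack.
Layer 1: θ = 5.80°; offset = 13.6·tan 5.80° = 1.3814 m.
Layer 2: sin θ = p·0.880 = 0.2384 → θ = 13.79°; offset = 6.9·tan 13.79° = 1.6939 m.
Layer 3: sin θ = p·1.174 = 0.3181 → θ = 18.55°; offset = 22.7·tan 18.55° = 7.6157 m.
Summing the layer offsets gives 10.6911 m.

10.69 m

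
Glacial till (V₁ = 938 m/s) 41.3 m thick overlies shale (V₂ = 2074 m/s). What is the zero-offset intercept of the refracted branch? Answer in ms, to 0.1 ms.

tᵢ = 2h·√(V₂²−V₁²)/(V₁V₂).
√(V₂²−V₁²) = √(2074²−938²) = 1849.8 m/s.
tᵢ = 2·41.3·1849.8/(938·2074) = 0.07854 s.

78.5 ms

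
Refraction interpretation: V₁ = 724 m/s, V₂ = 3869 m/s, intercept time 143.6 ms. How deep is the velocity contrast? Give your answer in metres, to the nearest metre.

53 m

h = tᵢ·V₁·V₂ / (2·√(V₂²−V₁²)).
√(V₂²−V₁²) = √(3869² − 724²) = 3800.7 m/s.
h = 0.1436 s × 724 × 3869 / (2 × 3800.7) = 52.92 m.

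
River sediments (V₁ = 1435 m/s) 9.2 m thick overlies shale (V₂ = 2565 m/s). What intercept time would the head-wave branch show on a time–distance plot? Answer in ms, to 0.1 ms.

10.6 ms

tᵢ = 2h·√(V₂²−V₁²)/(V₁V₂).
√(V₂²−V₁²) = √(2565²−1435²) = 2126.0 m/s.
tᵢ = 2·9.2·2126.0/(1435·2565) = 0.01063 s.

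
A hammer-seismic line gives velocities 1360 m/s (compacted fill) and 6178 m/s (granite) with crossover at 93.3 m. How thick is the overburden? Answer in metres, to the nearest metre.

37 m

h = (x_cross/2)·√((V₂−V₁)/(V₂+V₁)).
(V₂−V₁)/(V₂+V₁) = (6178−1360)/(6178+1360) = 0.6392; √ = 0.7995.
h = (93.3/2)·0.7995 = 37.30 m.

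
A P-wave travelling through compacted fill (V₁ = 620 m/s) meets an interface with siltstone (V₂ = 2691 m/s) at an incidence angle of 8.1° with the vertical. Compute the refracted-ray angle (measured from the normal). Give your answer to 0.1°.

37.7°

sin θ₁/V₁ = sin θ₂/V₂ ⇒ sin θ₂ = 2691·sin 8.1°/620 = 2691·0.1409/620 = 0.6116.
θ₂ = sin⁻¹(0.6116) = 37.70° (from vertical).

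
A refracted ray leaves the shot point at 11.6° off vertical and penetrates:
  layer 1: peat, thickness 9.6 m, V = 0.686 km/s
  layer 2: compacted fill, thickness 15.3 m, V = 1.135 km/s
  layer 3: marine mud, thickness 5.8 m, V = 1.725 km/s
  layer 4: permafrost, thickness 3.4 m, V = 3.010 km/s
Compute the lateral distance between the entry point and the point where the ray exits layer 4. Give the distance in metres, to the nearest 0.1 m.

17.1 m

p = sin θ₁/V₁ = sin 11.6°/0.686 = 2.9312e-01 s/km is conserved through the stack.
Layer 1: θ = 11.60°; offset = 9.6·tan 11.60° = 1.971 m.
Layer 2: sin θ = p·1.135 = 0.3327 → θ = 19.43°; offset = 15.3·tan 19.43° = 5.398 m.
Layer 3: sin θ = p·1.725 = 0.5056 → θ = 30.37°; offset = 5.8·tan 30.37° = 3.399 m.
Layer 4: sin θ = p·3.010 = 0.8823 → θ = 61.92°; offset = 3.4·tan 61.92° = 6.373 m.
Total horizontal offset = 17.140 m.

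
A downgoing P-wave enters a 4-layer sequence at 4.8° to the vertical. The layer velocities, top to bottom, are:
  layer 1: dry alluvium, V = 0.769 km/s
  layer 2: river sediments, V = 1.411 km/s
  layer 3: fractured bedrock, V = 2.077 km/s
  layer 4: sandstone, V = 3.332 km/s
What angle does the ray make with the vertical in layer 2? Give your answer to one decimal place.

8.8°

Snell's law across each interface conserves sin θ / V, so sin θ_2 = V_2·sin θ₁/V₁.
sin θ_2 = 1.411 × sin 4.8° / 0.769 = 0.1535.
θ_2 = arcsin 0.1535 = 8.83°.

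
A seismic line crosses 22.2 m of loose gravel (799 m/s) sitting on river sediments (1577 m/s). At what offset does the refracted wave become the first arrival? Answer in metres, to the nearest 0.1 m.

θ_c = arcsin(799/1577) = 30.44°, so cos θ_c = 0.8621 and tᵢ = 2h cos θ_c/V₁ = 0.0479 s.
At crossover x/V₁ = x/V₂ + tᵢ ⇒ x = tᵢ/(1/V₁ − 1/V₂) = 0.04791/(1.2516e-03 − 6.3412e-04) = 77.59 m.

77.6 m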